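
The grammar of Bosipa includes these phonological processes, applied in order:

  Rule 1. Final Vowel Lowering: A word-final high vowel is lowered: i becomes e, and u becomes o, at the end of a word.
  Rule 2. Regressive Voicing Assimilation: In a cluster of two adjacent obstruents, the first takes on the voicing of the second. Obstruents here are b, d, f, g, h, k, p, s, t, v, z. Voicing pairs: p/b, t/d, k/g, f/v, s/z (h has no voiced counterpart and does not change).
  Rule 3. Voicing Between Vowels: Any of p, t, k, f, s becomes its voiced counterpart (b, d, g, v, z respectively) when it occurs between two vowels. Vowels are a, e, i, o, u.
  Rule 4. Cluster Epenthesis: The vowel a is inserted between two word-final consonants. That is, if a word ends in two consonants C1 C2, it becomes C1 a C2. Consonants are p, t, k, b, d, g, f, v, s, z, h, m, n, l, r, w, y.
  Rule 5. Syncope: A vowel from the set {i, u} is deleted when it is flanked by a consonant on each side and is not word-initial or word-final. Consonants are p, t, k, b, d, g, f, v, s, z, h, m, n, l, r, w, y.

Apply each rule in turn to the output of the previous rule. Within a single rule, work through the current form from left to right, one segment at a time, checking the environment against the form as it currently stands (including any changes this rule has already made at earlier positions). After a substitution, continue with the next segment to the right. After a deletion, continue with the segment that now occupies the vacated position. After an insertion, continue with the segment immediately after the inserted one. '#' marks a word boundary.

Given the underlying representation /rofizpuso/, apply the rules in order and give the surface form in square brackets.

Rule 1 Final Vowel Lowering: no change — [rofizpuso]
Rule 2 Regressive Voicing Assimilation: [rofizpuso] → [rofispuso]
Rule 3 Voicing Between Vowels: [rofispuso] → [rovispuzo]
Rule 4 Cluster Epenthesis: no change — [rovispuzo]
Rule 5 Syncope: [rovispuzo] → [rovspzo]

[rovspzo]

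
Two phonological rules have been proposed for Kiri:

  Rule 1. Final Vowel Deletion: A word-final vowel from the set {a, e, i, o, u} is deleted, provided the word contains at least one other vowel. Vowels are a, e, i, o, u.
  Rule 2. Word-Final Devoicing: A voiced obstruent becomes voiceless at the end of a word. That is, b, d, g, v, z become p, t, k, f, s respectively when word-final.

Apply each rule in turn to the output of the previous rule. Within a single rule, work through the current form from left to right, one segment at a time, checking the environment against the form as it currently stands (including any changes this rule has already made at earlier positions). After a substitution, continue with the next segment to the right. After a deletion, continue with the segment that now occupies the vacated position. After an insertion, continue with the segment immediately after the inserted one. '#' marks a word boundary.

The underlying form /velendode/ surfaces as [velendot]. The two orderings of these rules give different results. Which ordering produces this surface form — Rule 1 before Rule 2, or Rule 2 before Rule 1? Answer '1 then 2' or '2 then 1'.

1 then 2

Order 1 then 2:
  1 Final Vowel Deletion: [velendode] → [velendod]
  2 Word-Final Devoicing: [velendod] → [velendot]
  result: [velendot]
Order 2 then 1:
  2 Word-Final Devoicing: no change — [velendode]
  1 Final Vowel Deletion: [velendode] → [velendod]
  result: [velendod]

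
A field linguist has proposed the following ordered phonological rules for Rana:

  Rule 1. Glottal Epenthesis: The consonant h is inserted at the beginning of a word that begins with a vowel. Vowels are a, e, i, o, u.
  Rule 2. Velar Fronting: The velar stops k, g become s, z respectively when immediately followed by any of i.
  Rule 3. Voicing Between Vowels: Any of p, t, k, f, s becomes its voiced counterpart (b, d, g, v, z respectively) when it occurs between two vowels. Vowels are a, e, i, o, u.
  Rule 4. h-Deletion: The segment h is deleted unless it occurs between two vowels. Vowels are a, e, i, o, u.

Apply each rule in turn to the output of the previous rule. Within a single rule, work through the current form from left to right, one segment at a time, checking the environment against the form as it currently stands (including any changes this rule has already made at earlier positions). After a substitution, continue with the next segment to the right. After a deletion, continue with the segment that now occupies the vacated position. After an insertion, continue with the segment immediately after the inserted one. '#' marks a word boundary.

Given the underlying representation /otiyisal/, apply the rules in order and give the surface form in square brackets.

[odiyizal]

Rule 1 Glottal Epenthesis: [otiyisal] → [hotiyisal]
Rule 2 Velar Fronting: no change — [hotiyisal]
Rule 3 Voicing Between Vowels: [hotiyisal] → [hodiyizal]
Rule 4 h-Deletion: [hodiyizal] → [odiyizal]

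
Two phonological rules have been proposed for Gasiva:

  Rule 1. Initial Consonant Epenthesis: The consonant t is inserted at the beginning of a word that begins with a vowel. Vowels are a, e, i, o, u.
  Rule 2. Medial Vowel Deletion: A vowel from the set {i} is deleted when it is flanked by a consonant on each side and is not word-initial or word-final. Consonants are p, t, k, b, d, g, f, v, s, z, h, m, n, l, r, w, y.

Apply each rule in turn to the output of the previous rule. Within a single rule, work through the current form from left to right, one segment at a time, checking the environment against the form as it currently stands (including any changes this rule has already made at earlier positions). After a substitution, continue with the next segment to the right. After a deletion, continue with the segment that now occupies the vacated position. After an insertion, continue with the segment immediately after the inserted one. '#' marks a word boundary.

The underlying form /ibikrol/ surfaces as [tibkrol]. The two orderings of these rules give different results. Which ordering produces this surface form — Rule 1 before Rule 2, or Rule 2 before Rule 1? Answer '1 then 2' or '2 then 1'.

2 then 1

Order 1 then 2:
  1 Initial Consonant Epenthesis: [ibikrol] → [tibikrol]
  2 Medial Vowel Deletion: [tibikrol] → [tbkrol]
  result: [tbkrol]
Order 2 then 1:
  2 Medial Vowel Deletion: [ibikrol] → [ibkrol]
  1 Initial Consonant Epenthesis: [ibkrol] → [tibkrol]
  result: [tibkrol]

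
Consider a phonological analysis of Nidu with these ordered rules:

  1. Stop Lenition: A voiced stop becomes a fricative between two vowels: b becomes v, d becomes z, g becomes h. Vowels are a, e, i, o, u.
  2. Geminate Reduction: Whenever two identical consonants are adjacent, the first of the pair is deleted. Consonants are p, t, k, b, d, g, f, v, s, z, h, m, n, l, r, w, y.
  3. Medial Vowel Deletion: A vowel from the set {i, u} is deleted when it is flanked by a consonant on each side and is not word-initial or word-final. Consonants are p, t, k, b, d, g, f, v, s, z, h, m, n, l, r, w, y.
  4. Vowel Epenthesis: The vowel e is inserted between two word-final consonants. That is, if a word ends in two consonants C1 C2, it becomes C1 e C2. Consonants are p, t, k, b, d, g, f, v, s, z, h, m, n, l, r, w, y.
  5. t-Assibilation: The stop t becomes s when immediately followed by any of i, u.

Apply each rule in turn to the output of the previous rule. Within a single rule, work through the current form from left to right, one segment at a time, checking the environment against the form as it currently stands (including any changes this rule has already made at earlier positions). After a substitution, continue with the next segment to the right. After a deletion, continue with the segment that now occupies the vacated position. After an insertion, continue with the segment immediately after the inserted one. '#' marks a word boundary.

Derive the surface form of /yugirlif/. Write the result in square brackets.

1 Stop Lenition: [yugirlif] → [yuhirlif]
2 Geminate Reduction: no change — [yuhirlif]
3 Medial Vowel Deletion: [yuhirlif] → [yhrlf]
4 Vowel Epenthesis: [yhrlf] → [yhrlef]
5 t-Assibilation: no change — [yhrlef]

[yhrlef]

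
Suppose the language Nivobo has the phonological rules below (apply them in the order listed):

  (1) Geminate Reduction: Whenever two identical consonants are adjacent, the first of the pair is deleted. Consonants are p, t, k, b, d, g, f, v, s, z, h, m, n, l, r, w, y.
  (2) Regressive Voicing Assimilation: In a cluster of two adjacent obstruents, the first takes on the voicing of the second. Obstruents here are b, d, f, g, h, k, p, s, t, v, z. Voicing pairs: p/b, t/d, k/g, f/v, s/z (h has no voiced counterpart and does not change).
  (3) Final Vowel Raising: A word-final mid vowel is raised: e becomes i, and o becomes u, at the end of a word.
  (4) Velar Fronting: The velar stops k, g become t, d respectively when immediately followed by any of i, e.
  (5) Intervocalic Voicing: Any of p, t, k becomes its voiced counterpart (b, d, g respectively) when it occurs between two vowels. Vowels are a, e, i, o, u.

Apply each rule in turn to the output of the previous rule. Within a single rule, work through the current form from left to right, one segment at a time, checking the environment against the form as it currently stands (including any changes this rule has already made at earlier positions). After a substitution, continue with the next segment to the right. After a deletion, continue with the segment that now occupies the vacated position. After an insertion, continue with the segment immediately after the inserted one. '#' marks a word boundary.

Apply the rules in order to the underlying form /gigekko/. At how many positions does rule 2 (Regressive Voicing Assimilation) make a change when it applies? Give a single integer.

(1) Geminate Reduction: [gigekko] → [gigeko]
(2) Regressive Voicing Assimilation: no change — [gigeko]
(3) Final Vowel Raising: [gigeko] → [gigeku]
(4) Velar Fronting: [gigeku] → [dideku]
(5) Intervocalic Voicing: [dideku] → [didegu]
Rule 2 changed 0 position(s).

0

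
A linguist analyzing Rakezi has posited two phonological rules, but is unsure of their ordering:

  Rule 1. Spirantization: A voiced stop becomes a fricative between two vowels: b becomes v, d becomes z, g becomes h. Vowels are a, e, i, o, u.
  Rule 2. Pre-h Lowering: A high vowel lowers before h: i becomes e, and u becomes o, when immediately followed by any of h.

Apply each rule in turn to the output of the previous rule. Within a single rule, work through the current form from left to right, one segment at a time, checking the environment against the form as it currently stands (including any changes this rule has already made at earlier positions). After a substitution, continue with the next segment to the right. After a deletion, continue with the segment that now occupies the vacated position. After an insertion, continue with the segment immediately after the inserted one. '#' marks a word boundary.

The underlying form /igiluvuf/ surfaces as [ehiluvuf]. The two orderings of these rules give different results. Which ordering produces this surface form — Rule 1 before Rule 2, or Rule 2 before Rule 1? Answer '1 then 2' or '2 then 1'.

Order 1 then 2:
  1 Spirantization: [igiluvuf] → [ihiluvuf]
  2 Pre-h Lowering: [ihiluvuf] → [ehiluvuf]
  result: [ehiluvuf]
Order 2 then 1:
  2 Pre-h Lowering: no change — [igiluvuf]
  1 Spirantization: [igiluvuf] → [ihiluvuf]
  result: [ihiluvuf]

1 then 2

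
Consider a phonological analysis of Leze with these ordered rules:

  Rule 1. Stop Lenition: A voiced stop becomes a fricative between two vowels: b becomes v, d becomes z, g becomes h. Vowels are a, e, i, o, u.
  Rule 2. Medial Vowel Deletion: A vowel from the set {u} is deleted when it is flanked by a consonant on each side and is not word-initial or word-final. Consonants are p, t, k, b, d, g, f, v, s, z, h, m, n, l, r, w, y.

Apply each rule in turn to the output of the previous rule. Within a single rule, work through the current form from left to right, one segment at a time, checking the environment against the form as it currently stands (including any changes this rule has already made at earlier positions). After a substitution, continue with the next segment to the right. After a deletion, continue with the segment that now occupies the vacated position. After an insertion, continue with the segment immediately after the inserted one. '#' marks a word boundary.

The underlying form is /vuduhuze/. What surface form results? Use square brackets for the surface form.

Rule 1 Stop Lenition: [vuduhuze] → [vuzuhuze]
Rule 2 Medial Vowel Deletion: [vuzuhuze] → [vzhze]

[vzhze]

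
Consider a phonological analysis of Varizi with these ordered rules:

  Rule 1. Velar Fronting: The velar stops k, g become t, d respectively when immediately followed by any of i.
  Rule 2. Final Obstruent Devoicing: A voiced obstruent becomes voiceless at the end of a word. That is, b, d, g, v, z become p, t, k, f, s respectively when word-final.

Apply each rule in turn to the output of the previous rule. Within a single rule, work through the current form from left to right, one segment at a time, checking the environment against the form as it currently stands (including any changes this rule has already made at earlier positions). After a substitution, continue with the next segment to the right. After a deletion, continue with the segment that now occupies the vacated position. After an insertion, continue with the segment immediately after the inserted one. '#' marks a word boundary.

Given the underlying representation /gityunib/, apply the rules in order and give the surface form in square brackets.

Rule 1 Velar Fronting: [gityunib] → [dityunib]
Rule 2 Final Obstruent Devoicing: [dityunib] → [dityunip]

[dityunip]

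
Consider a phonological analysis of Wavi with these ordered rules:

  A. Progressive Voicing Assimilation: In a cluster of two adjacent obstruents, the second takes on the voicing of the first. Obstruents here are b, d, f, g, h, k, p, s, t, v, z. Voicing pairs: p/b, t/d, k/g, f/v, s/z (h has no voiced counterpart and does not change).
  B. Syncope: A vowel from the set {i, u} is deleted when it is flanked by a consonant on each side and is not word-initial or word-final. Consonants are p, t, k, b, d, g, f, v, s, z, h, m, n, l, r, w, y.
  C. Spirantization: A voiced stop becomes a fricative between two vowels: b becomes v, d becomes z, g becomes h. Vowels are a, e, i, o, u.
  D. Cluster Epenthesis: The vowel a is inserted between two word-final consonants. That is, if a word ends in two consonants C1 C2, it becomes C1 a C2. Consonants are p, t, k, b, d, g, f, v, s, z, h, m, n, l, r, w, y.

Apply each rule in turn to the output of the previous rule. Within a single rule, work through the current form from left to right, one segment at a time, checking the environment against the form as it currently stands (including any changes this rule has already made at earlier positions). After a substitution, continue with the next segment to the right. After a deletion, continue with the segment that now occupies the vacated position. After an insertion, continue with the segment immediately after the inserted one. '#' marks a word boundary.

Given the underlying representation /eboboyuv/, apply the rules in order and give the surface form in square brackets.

[evovoyav]

A Progressive Voicing Assimilation: no change — [eboboyuv]
B Syncope: [eboboyuv] → [eboboyv]
C Spirantization: [eboboyv] → [evovoyv]
D Cluster Epenthesis: [evovoyv] → [evovoyav]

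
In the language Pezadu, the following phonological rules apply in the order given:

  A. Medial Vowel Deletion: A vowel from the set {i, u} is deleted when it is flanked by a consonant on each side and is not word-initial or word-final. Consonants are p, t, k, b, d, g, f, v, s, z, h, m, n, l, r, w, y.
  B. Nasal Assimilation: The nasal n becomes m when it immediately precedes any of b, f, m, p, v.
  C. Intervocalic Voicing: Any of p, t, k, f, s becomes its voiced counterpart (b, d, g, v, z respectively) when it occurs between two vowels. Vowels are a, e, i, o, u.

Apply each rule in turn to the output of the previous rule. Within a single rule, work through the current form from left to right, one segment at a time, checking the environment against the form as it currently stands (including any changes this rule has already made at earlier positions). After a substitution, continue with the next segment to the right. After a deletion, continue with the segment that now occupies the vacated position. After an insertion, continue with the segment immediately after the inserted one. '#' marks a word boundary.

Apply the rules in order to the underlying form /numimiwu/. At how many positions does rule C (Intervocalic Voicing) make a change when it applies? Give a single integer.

A Medial Vowel Deletion: [numimiwu] → [nmmwu]
B Nasal Assimilation: [nmmwu] → [mmmwu]
C Intervocalic Voicing: no change — [mmmwu]
Rule C changed 0 position(s).

0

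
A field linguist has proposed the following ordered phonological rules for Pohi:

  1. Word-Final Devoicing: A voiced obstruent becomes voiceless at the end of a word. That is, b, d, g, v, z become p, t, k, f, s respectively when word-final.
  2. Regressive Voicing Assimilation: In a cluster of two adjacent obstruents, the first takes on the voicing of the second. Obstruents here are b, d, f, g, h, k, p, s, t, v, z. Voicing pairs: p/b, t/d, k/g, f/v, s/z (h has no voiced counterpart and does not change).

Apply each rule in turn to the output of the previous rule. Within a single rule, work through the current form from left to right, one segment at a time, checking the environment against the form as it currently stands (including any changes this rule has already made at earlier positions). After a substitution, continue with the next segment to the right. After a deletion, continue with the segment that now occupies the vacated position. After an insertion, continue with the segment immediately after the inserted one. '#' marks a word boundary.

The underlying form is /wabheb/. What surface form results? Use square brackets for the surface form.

1 Word-Final Devoicing: [wabheb] → [wabhep]
2 Regressive Voicing Assimilation: [wabhep] → [waphep]

[waphep]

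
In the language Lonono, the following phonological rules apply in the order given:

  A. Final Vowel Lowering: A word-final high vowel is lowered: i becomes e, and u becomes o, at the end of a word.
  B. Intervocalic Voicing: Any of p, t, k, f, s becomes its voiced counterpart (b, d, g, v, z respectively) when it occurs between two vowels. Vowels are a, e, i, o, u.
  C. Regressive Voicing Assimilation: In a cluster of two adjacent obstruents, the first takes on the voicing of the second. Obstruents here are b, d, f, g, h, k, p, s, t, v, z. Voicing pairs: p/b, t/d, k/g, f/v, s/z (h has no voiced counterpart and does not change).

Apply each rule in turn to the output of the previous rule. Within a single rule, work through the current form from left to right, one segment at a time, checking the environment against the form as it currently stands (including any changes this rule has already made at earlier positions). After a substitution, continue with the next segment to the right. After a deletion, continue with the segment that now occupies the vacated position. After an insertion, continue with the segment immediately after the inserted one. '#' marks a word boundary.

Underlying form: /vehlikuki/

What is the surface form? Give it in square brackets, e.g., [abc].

[vehliguge]

A Final Vowel Lowering: [vehlikuki] → [vehlikuke]
B Intervocalic Voicing: [vehlikuke] → [vehliguge]
C Regressive Voicing Assimilation: no change — [vehliguge]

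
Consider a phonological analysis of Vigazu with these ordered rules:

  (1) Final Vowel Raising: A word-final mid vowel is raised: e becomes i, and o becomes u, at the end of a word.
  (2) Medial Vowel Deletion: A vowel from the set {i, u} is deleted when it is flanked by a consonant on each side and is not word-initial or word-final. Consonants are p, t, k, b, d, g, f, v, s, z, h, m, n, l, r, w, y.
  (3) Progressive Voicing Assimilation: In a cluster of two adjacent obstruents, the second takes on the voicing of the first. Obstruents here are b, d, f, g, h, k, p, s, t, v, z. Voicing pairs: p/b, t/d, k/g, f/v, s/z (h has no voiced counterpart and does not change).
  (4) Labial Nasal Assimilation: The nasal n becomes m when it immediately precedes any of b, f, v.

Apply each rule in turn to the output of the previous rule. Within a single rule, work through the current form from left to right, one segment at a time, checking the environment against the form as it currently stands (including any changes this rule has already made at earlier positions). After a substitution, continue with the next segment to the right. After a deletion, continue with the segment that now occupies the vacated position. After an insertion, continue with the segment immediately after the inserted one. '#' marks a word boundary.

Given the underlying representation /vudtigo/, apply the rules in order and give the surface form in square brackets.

[vddgu]

(1) Final Vowel Raising: [vudtigo] → [vudtigu]
(2) Medial Vowel Deletion: [vudtigu] → [vdtgu]
(3) Progressive Voicing Assimilation: [vdtgu] → [vddgu]
(4) Labial Nasal Assimilation: no change — [vddgu]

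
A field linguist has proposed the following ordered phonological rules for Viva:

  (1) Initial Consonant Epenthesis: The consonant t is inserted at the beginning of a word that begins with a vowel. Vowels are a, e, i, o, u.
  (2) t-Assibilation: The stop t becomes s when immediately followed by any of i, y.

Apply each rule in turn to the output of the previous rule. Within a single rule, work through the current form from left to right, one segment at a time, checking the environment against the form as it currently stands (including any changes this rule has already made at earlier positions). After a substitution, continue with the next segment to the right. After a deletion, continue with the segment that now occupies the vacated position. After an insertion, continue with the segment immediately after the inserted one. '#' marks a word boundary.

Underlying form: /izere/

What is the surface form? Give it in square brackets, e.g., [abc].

[sizere]

(1) Initial Consonant Epenthesis: [izere] → [tizere]
(2) t-Assibilation: [tizere] → [sizere]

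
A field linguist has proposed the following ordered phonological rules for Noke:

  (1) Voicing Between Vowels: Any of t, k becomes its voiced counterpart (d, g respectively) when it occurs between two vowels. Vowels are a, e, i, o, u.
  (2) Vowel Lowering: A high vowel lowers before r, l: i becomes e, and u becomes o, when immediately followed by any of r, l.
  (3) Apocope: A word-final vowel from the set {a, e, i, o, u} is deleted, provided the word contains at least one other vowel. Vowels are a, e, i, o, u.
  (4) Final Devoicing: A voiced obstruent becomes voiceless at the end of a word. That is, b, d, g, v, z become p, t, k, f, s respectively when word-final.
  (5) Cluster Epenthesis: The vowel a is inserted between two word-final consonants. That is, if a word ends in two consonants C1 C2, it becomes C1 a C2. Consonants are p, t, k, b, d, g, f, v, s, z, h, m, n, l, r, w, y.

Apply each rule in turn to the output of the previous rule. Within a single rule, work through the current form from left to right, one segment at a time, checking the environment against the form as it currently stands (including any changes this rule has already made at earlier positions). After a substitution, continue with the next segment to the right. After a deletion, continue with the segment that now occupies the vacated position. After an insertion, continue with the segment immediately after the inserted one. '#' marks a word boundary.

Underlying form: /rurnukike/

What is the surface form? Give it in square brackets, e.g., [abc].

(1) Voicing Between Vowels: [rurnukike] → [rurnugige]
(2) Vowel Lowering: [rurnugige] → [rornugige]
(3) Apocope: [rornugige] → [rornugig]
(4) Final Devoicing: [rornugig] → [rornugik]
(5) Cluster Epenthesis: no change — [rornugik]

[rornugik]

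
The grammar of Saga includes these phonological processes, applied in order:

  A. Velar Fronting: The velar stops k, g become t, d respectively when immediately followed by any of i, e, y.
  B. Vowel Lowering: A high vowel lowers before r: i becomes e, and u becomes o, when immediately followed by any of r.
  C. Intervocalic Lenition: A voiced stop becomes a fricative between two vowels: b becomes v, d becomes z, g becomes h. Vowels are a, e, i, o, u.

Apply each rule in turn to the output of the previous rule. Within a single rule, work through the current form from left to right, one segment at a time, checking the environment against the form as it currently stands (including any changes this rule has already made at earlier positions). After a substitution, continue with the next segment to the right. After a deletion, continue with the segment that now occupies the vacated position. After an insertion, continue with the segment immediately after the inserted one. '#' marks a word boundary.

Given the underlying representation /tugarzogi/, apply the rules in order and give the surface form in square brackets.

[tuharzozi]

A Velar Fronting: [tugarzogi] → [tugarzodi]
B Vowel Lowering: no change — [tugarzodi]
C Intervocalic Lenition: [tugarzodi] → [tuharzozi]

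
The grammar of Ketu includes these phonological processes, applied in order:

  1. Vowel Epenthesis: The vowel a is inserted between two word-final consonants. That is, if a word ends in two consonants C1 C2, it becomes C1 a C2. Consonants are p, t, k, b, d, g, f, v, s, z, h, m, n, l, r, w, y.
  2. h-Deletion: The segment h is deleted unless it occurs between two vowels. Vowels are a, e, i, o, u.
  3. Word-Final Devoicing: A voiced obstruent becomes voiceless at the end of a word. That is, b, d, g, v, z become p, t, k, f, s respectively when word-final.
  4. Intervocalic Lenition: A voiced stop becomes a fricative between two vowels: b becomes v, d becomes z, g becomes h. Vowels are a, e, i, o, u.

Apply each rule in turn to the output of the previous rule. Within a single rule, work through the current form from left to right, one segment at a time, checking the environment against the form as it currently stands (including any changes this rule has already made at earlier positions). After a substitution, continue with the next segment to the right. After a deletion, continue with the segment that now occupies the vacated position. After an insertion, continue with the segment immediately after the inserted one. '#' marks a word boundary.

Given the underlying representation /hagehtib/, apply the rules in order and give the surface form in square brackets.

1 Vowel Epenthesis: no change — [hagehtib]
2 h-Deletion: [hagehtib] → [agetib]
3 Word-Final Devoicing: [agetib] → [agetip]
4 Intervocalic Lenition: [agetip] → [ahetip]

[ahetip]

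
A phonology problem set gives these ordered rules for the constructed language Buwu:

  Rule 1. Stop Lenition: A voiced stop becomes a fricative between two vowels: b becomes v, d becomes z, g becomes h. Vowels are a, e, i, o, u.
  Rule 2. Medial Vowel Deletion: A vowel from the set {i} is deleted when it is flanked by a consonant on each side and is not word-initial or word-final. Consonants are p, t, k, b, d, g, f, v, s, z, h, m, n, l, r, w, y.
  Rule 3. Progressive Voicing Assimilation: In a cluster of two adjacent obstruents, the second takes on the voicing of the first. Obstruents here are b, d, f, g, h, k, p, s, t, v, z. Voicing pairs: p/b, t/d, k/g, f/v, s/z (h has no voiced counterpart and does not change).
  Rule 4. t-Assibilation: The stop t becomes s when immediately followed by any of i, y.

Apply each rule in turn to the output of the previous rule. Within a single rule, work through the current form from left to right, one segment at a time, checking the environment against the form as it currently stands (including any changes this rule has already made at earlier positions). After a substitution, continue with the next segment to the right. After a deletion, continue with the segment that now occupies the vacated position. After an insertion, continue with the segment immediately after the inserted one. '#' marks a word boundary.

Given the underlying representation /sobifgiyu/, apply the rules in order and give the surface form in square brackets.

Rule 1 Stop Lenition: [sobifgiyu] → [sovifgiyu]
Rule 2 Medial Vowel Deletion: [sovifgiyu] → [sovfgyu]
Rule 3 Progressive Voicing Assimilation: [sovfgyu] → [sovvgyu]
Rule 4 t-Assibilation: no change — [sovvgyu]

[sovvgyu]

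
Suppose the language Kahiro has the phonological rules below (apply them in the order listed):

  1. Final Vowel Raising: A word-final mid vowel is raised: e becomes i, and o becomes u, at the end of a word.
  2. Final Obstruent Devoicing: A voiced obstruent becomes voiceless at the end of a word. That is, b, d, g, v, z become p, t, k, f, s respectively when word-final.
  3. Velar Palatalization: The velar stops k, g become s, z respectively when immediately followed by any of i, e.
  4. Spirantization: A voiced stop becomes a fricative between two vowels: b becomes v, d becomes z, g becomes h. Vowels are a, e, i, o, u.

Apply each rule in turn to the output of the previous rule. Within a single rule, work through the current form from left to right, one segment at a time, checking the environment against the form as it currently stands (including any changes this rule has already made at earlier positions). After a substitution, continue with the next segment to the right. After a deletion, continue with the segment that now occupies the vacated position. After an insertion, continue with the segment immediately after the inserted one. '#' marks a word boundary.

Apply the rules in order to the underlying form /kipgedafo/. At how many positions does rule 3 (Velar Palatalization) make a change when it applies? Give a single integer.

2

1 Final Vowel Raising: [kipgedafo] → [kipgedafu]
2 Final Obstruent Devoicing: no change — [kipgedafu]
3 Velar Palatalization: [kipgedafu] → [sipzedafu]
4 Spirantization: [sipzedafu] → [sipzezafu]
Rule 3 changed 2 position(s).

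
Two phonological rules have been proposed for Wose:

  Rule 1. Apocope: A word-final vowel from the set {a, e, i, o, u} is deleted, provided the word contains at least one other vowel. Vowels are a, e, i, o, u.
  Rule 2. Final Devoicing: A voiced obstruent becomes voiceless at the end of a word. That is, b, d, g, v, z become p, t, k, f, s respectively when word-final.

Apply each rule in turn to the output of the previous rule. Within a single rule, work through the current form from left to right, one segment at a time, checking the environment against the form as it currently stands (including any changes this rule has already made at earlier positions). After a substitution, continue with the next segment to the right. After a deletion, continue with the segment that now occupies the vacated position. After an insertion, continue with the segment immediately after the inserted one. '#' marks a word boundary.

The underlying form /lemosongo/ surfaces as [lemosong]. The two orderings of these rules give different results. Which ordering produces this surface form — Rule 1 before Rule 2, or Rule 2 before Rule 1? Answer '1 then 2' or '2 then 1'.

Order 1 then 2:
  1 Apocope: [lemosongo] → [lemosong]
  2 Final Devoicing: [lemosong] → [lemosonk]
  result: [lemosonk]
Order 2 then 1:
  2 Final Devoicing: no change — [lemosongo]
  1 Apocope: [lemosongo] → [lemosong]
  result: [lemosong]

2 then 1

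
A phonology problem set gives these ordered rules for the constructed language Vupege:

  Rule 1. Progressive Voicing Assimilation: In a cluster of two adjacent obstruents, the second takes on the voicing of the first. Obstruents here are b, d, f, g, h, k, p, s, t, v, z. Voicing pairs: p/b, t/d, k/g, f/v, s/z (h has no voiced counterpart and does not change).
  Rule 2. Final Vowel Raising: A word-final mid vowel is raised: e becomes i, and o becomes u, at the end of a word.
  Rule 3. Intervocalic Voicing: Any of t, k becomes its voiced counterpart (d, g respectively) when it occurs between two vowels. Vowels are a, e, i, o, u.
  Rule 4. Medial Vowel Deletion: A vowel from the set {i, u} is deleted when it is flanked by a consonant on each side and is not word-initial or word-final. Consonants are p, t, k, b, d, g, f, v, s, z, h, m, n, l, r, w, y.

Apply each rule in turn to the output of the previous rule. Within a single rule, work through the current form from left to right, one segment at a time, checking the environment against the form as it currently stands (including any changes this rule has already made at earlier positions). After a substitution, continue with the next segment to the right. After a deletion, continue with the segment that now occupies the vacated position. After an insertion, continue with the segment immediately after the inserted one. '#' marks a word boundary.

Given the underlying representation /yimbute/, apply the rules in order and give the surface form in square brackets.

Rule 1 Progressive Voicing Assimilation: no change — [yimbute]
Rule 2 Final Vowel Raising: [yimbute] → [yimbuti]
Rule 3 Intervocalic Voicing: [yimbuti] → [yimbudi]
Rule 4 Medial Vowel Deletion: [yimbudi] → [ymbdi]

[ymbdi]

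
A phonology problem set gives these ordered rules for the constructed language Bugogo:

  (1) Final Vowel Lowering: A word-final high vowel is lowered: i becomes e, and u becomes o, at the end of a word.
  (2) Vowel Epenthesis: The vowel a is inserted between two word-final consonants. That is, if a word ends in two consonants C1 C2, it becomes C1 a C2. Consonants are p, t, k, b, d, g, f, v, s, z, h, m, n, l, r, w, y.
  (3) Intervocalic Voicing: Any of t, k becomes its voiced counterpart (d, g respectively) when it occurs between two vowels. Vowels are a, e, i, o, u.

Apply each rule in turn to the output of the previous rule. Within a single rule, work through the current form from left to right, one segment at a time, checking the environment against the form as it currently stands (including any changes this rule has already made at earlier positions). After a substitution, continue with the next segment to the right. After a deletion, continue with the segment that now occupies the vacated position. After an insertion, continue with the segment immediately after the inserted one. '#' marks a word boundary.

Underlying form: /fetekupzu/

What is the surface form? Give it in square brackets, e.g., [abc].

(1) Final Vowel Lowering: [fetekupzu] → [fetekupzo]
(2) Vowel Epenthesis: no change — [fetekupzo]
(3) Intervocalic Voicing: [fetekupzo] → [fedegupzo]

[fedegupzo]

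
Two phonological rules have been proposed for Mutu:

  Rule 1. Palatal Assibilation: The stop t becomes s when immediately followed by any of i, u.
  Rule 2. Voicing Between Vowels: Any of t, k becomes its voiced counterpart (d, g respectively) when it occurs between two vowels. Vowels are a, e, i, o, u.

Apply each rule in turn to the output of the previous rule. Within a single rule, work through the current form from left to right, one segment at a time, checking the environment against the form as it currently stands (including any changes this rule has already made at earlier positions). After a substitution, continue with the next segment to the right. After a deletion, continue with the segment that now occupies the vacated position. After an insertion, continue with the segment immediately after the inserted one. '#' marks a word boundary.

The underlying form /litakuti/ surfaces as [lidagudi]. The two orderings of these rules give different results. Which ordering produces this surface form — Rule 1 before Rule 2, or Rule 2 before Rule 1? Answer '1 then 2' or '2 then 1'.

2 then 1

Order 1 then 2:
  1 Palatal Assibilation: [litakuti] → [litakusi]
  2 Voicing Between Vowels: [litakusi] → [lidagusi]
  result: [lidagusi]
Order 2 then 1:
  2 Voicing Between Vowels: [litakuti] → [lidagudi]
  1 Palatal Assibilation: no change — [lidagudi]
  result: [lidagudi]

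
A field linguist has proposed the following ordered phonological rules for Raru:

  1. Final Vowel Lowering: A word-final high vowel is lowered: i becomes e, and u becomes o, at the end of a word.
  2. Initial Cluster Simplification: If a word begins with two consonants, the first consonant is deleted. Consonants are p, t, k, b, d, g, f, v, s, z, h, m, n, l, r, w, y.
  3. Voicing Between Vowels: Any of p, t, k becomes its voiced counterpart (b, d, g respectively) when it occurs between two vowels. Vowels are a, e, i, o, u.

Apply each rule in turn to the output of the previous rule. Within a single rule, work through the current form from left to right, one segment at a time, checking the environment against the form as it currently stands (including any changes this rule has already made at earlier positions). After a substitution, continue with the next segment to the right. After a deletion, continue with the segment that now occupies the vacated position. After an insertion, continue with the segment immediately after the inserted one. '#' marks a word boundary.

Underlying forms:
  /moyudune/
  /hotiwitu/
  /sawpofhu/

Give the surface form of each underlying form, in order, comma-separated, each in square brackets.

[moyudune], [hodiwido], [sawpofho]

/moyudune/:
  1 Final Vowel Lowering: no change — [moyudune]
  2 Initial Cluster Simplification: no change — [moyudune]
  3 Voicing Between Vowels: no change — [moyudune]
/hotiwitu/:
  1 Final Vowel Lowering: [hotiwitu] → [hotiwito]
  2 Initial Cluster Simplification: no change — [hotiwito]
  3 Voicing Between Vowels: [hotiwito] → [hodiwido]
/sawpofhu/:
  1 Final Vowel Lowering: [sawpofhu] → [sawpofho]
  2 Initial Cluster Simplification: no change — [sawpofho]
  3 Voicing Between Vowels: no change — [sawpofho]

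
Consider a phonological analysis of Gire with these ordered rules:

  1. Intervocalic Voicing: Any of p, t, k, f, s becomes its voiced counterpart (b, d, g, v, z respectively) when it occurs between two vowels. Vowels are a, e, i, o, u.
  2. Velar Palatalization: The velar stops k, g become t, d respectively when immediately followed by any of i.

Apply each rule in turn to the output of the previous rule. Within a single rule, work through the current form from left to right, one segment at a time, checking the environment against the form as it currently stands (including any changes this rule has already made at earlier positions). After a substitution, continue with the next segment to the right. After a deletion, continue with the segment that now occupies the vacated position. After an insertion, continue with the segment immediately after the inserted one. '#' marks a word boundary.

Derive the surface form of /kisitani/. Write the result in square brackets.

[tizidani]

1 Intervocalic Voicing: [kisitani] → [kizidani]
2 Velar Palatalization: [kizidani] → [tizidani]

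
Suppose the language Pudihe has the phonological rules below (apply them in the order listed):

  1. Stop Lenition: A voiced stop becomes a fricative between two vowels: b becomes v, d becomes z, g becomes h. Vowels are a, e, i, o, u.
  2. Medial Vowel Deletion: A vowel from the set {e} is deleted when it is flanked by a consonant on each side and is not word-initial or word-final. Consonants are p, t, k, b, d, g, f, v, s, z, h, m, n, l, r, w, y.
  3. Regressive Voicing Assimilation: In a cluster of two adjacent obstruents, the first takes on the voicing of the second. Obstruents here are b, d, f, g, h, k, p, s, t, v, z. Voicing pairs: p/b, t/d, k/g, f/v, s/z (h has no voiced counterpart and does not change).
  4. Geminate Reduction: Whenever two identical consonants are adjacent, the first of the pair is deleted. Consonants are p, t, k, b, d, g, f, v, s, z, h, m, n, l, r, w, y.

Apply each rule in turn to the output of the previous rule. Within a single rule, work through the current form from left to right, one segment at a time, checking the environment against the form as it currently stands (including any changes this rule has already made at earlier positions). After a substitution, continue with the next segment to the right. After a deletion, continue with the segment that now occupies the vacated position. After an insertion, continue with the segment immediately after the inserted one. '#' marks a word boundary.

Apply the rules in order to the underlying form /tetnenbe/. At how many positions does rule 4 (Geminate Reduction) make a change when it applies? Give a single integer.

1 Stop Lenition: no change — [tetnenbe]
2 Medial Vowel Deletion: [tetnenbe] → [ttnnbe]
3 Regressive Voicing Assimilation: no change — [ttnnbe]
4 Geminate Reduction: [ttnnbe] → [tnbe]
Rule 4 changed 2 position(s).

2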